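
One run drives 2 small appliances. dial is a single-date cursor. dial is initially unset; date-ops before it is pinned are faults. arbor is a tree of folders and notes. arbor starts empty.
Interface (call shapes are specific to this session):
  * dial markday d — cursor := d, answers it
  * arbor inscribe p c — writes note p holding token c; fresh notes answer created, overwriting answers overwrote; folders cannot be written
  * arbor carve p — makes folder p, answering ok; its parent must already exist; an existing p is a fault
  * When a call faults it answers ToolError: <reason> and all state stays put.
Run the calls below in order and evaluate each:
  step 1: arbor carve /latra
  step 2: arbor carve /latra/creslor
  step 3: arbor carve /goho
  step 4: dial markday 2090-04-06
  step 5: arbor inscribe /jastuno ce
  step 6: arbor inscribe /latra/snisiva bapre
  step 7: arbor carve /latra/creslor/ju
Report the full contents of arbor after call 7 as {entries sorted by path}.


Answer: {goho/, jastuno=ce, latra/, latra/creslor/, latra/creslor/ju/, latra/snisiva=bapre}

Derivation:
~$ arbor carve /latra
  ok
~$ arbor carve /latra/creslor
  ok
~$ arbor carve /goho
  ok
~$ dial markday 2090-04-06
  2090-04-06
~$ arbor inscribe /jastuno ce
  created
~$ arbor inscribe /latra/snisiva bapre
  created
~$ arbor carve /latra/creslor/ju
  ok


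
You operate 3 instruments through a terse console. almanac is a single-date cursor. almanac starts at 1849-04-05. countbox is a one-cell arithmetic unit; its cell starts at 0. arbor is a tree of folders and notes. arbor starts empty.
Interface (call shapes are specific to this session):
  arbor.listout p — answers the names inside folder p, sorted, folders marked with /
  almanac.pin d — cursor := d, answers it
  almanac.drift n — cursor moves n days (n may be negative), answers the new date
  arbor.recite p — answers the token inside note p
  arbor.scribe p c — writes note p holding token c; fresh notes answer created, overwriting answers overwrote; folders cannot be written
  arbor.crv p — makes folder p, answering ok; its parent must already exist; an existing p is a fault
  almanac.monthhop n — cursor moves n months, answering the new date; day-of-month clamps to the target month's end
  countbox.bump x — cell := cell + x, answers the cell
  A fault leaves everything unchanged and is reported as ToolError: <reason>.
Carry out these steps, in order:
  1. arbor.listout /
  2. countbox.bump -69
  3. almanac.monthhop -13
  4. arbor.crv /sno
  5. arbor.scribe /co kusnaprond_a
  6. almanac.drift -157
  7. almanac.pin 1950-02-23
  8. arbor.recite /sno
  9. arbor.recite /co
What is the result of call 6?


Answer: 1847-09-30

Derivation:
Then listout using /, and observe [].
I invoke bump using -69, and see -69.
Invoking monthhop using -13: 1848-03-05.
Next I call crv using /sno, and observe ok.
I run scribe using /co, kusnaprond_a, and observe created.
Invoking drift using -157: 1847-09-30.
I use pin using 1950-02-23, and observe 1950-02-23.
Next I call recite using /sno, which returns ToolError: is a directory.
I run recite using /co, → kusnaprond_a.


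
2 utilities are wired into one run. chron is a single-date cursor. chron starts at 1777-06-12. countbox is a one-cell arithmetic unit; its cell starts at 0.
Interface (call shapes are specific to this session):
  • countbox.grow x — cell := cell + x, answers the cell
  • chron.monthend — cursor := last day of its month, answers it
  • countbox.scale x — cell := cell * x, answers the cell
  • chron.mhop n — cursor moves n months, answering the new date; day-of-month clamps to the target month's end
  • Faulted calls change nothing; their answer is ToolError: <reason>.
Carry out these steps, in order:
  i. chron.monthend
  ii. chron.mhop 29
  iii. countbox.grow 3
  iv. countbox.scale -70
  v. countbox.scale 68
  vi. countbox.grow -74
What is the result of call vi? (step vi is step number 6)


[in] chron.monthend
:: 1777-06-30
[in] chron.mhop n: 29
:: 1779-11-30
[in] countbox.grow x: 3
:: 3
[in] countbox.scale x: -70
:: -210
[in] countbox.scale x: 68
:: -14280
[in] countbox.grow x: -74
:: -14354

Answer: -14354


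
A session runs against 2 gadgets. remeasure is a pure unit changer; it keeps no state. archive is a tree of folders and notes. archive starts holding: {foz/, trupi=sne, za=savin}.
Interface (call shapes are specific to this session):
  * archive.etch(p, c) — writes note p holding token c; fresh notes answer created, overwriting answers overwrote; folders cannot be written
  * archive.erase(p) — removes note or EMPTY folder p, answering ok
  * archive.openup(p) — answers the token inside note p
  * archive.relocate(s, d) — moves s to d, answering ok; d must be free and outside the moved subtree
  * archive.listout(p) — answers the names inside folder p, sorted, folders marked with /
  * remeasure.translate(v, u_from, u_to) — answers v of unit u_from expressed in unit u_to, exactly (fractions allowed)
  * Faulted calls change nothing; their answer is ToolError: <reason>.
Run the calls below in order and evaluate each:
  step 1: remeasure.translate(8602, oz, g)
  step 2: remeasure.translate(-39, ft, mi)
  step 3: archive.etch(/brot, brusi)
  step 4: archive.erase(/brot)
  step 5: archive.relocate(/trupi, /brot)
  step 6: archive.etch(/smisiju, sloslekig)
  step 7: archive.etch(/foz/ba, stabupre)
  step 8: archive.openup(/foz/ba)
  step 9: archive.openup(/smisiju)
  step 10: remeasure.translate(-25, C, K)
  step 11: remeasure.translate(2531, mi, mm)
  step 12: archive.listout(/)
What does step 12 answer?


Answer: [brot, foz/, smisiju, za]

Derivation:
·→ remeasure.translate(8602, oz, g)
·← 195090078337/800000
·→ remeasure.translate(-39, ft, mi)
·← -13/1760
·→ archive.etch(/brot, brusi)
·← created
·→ archive.erase(/brot)
·← ok
·→ archive.relocate(/trupi, /brot)
·← ok
·→ archive.etch(/smisiju, sloslekig)
·← created
·→ archive.etch(/foz/ba, stabupre)
·← created
·→ archive.openup(/foz/ba)
·← stabupre
·→ archive.openup(/smisiju)
·← sloslekig
·→ remeasure.translate(-25, C, K)
·← 4963/20
·→ remeasure.translate(2531, mi, mm)
·← 4073249664
·→ archive.listout(/)
·← [brot, foz/, smisiju, za]


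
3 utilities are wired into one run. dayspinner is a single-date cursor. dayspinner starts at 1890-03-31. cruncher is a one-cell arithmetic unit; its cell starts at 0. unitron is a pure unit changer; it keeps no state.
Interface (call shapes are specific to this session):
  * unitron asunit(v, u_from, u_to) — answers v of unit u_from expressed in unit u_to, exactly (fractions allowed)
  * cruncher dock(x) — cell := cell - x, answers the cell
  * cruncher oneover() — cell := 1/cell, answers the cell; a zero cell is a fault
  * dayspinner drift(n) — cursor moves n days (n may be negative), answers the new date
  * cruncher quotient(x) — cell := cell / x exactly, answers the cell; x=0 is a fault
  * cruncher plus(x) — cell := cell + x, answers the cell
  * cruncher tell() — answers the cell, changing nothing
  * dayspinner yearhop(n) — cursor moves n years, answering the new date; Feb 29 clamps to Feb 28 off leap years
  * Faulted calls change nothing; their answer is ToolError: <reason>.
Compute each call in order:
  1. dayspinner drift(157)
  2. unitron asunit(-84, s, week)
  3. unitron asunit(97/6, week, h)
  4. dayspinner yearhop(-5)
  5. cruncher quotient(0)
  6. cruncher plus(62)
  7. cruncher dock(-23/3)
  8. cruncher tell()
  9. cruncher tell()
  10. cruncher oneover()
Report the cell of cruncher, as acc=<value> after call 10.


Answer: acc=3/209

Derivation:
// 1. dayspinner drift(n→157) -> 1890-09-04
// 2. unitron asunit(v→-84, u_from→s, u_to→week) -> -1/7200
// 3. unitron asunit(v→97/6, u_from→week, u_to→h) -> 2716
// 4. dayspinner yearhop(n→-5) -> 1885-09-04
// 5. cruncher quotient(x→0) -> ToolError: division by zero
// 6. cruncher plus(x→62) -> 62
// 7. cruncher dock(x→-23/3) -> 209/3
// 8. cruncher tell() -> 209/3
// 9. cruncher tell() -> 209/3
// 10. cruncher oneover() -> 3/209


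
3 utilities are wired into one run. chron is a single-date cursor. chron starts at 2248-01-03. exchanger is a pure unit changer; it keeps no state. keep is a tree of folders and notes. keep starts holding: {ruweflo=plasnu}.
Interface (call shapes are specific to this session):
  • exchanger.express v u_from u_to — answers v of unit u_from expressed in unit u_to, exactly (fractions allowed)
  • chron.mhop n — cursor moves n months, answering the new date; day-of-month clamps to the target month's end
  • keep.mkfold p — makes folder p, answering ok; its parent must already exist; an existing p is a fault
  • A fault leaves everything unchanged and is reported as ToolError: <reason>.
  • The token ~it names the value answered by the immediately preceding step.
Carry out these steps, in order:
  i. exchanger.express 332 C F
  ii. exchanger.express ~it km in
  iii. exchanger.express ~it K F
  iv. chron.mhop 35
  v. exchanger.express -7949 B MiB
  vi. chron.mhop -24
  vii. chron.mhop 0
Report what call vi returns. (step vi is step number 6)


Answer: 2248-12-03

Derivation:
Step: express[v='332'; u_from='C'; u_to='F']
Result: 3148/5
Step: express[v='~it'; u_from='km'; u_to='in']
Result: 3148000000/127
Step: express[v='~it'; u_from='K'; u_to='F']
Result: 566634162191/12700
Step: mhop[n='35']
Result: 2250-12-03
Step: express[v='-7949'; u_from='B'; u_to='MiB']
Result: -7949/1048576
Step: mhop[n='-24']
Result: 2248-12-03
Step: mhop[n='0']
Result: 2248-12-03


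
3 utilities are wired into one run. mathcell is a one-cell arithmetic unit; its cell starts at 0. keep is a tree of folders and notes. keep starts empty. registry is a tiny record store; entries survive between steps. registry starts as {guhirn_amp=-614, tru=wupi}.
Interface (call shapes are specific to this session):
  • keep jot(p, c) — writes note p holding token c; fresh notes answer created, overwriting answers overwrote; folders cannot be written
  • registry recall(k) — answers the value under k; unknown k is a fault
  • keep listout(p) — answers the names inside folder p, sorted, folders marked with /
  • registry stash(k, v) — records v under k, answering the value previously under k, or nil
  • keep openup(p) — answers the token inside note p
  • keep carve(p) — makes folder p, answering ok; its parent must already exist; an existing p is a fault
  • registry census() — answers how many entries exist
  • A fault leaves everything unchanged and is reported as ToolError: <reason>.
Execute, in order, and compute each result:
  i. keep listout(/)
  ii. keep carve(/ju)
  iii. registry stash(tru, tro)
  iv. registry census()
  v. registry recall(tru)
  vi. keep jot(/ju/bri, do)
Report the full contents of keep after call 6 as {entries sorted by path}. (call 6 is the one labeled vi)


$ keep listout p: /
:: []
$ keep carve p: /ju
:: ok
$ registry stash k: tru v: tro
:: wupi
$ registry census
:: 2
$ registry recall k: tru
:: tro
$ keep jot p: /ju/bri c: do
:: created

Answer: {ju/, ju/bri=do}


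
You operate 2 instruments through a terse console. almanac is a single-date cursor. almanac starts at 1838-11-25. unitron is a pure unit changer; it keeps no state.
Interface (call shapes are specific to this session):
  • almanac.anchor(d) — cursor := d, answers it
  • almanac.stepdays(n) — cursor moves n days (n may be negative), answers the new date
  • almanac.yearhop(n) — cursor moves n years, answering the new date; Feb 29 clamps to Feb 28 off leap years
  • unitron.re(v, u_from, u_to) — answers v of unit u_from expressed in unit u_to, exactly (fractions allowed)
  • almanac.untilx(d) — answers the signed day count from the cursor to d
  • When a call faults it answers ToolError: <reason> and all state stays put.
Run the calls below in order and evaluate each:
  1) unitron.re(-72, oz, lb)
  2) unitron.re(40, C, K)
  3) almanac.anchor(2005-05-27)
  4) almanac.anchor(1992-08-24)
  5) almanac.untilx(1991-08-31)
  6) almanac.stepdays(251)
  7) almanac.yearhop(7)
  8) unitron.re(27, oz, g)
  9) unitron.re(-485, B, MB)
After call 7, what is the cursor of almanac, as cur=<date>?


// unitron.re(-72, oz, lb) -> -9/2
// unitron.re(40, C, K) -> 6263/20
// almanac.anchor(2005-05-27) -> 2005-05-27
// almanac.anchor(1992-08-24) -> 1992-08-24
// almanac.untilx(1991-08-31) -> -359
// almanac.stepdays(251) -> 1993-05-02
// almanac.yearhop(7) -> 2000-05-02
// unitron.re(27, oz, g) -> 1224699399/1600000
// unitron.re(-485, B, MB) -> -97/200000

Answer: cur=2000-05-02


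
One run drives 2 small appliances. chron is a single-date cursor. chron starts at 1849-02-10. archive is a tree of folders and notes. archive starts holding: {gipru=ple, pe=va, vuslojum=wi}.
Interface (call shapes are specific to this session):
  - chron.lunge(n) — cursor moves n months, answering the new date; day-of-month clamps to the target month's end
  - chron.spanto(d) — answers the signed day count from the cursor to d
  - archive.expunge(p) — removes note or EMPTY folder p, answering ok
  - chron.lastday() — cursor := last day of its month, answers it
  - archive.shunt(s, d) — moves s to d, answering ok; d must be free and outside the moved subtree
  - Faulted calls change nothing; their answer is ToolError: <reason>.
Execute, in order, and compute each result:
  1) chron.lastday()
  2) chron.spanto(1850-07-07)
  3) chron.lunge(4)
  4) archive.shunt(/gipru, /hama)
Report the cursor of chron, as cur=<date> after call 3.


Answer: cur=1849-06-28

Derivation:
I use lastday, and observe 1849-02-28.
I invoke spanto with d='1850-07-07', → 494.
I invoke lunge with n='4', and get 1849-06-28.
Invoking shunt with s='/gipru', d='/hama', and see ok.


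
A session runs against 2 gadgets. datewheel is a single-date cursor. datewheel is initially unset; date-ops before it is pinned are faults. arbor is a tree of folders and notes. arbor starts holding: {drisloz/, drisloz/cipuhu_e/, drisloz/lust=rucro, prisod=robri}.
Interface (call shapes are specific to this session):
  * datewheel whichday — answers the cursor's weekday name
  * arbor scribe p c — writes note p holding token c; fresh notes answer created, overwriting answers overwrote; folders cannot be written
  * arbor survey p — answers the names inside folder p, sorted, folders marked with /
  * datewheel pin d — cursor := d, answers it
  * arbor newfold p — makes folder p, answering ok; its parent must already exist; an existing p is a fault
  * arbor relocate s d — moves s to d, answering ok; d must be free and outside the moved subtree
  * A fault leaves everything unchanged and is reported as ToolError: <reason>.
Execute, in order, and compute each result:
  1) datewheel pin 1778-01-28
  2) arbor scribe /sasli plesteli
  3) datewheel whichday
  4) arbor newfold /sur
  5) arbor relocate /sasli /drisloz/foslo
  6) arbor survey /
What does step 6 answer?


Answer: [drisloz/, prisod, sur/]

Derivation:
CALL datewheel pin[d=1778-01-28]
RET  1778-01-28
CALL arbor scribe[p=/sasli; c=plesteli]
RET  created
CALL datewheel whichday[]
RET  Wednesday
CALL arbor newfold[p=/sur]
RET  ok
CALL arbor relocate[s=/sasli; d=/drisloz/foslo]
RET  ok
CALL arbor survey[p=/]
RET  [drisloz/, prisod, sur/]


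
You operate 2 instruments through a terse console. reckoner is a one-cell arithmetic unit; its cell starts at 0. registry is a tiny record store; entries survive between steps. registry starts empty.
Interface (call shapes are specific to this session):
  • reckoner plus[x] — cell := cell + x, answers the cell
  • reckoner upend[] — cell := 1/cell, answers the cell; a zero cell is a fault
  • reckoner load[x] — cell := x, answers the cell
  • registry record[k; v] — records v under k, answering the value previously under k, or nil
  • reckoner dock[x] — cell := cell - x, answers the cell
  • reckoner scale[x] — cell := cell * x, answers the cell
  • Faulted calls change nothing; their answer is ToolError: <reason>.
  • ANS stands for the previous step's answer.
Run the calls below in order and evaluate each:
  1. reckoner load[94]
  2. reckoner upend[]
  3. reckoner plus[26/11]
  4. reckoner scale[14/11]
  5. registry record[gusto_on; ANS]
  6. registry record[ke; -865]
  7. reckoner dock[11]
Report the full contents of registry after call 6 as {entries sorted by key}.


Answer: {gusto_on=17185/5687, ke=-865}

Derivation:
>> reckoner load(x=94)
<< 94
>> reckoner upend()
<< 1/94
>> reckoner plus(x=26/11)
<< 2455/1034
>> reckoner scale(x=14/11)
<< 17185/5687
>> registry record(k=gusto_on, v=ANS)
<< nil
>> registry record(k=ke, v=-865)
<< nil
>> reckoner dock(x=11)
<< -45372/5687


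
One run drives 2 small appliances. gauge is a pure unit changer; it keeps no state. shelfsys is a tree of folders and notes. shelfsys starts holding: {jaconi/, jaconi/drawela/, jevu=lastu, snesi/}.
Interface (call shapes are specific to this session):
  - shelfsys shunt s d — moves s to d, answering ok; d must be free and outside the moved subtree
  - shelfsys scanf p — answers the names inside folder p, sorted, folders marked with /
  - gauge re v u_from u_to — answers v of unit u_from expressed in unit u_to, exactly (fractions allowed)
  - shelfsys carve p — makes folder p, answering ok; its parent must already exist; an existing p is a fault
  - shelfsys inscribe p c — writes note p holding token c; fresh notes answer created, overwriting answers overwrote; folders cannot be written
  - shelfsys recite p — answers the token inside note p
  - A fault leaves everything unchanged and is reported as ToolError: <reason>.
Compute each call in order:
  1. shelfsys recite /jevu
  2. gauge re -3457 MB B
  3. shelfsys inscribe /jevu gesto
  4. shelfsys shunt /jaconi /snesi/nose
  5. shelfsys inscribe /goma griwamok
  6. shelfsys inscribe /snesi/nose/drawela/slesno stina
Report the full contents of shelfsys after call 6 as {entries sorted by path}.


CALL shelfsys recite[p: /jevu]
RET  lastu
CALL gauge re[v: -3457; u_from: MB; u_to: B]
RET  -3457000000
CALL shelfsys inscribe[p: /jevu; c: gesto]
RET  overwrote
CALL shelfsys shunt[s: /jaconi; d: /snesi/nose]
RET  ok
CALL shelfsys inscribe[p: /goma; c: griwamok]
RET  created
CALL shelfsys inscribe[p: /snesi/nose/drawela/slesno; c: stina]
RET  created

Answer: {goma=griwamok, jevu=gesto, snesi/, snesi/nose/, snesi/nose/drawela/, snesi/nose/drawela/slesno=stina}


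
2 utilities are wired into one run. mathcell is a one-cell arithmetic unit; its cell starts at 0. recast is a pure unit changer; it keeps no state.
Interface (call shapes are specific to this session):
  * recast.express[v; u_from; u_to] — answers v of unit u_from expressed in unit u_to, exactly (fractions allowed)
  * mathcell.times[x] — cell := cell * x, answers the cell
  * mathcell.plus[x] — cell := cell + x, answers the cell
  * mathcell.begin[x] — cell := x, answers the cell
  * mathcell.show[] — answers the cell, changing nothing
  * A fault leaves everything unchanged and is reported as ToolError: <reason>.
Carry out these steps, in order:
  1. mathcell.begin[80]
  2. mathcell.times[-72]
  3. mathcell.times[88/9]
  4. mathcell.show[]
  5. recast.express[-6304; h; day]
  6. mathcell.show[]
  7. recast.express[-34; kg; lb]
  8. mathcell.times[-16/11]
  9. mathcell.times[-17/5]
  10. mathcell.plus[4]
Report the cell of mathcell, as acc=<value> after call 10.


-- mathcell.begin(x→80) -> 80
-- mathcell.times(x→-72) -> -5760
-- mathcell.times(x→88/9) -> -56320
-- mathcell.show() -> -56320
-- recast.express(v→-6304, u_from→h, u_to→day) -> -788/3
-- mathcell.show() -> -56320
-- recast.express(v→-34, u_from→kg, u_to→lb) -> -3400000000/45359237
-- mathcell.times(x→-16/11) -> 81920
-- mathcell.times(x→-17/5) -> -278528
-- mathcell.plus(x→4) -> -278524

Answer: acc=-278524


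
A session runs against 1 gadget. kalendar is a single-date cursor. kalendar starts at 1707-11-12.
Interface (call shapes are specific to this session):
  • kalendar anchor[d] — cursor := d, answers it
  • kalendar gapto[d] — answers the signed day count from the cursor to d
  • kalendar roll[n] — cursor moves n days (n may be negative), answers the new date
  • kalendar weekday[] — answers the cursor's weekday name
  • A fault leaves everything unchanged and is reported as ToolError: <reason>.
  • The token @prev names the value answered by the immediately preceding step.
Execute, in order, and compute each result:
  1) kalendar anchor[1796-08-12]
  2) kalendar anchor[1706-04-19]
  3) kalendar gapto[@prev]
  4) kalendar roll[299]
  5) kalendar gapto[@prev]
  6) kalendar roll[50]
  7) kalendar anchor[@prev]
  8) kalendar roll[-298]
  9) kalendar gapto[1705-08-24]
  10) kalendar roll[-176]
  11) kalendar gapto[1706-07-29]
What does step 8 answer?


;; kalendar anchor(1796-08-12) => 1796-08-12
;; kalendar anchor(1706-04-19) => 1706-04-19
;; kalendar gapto(@prev) => 0
;; kalendar roll(299) => 1707-02-12
;; kalendar gapto(@prev) => 0
;; kalendar roll(50) => 1707-04-03
;; kalendar anchor(@prev) => 1707-04-03
;; kalendar roll(-298) => 1706-06-09
;; kalendar gapto(1705-08-24) => -289
;; kalendar roll(-176) => 1705-12-15
;; kalendar gapto(1706-07-29) => 226

Answer: 1706-06-09


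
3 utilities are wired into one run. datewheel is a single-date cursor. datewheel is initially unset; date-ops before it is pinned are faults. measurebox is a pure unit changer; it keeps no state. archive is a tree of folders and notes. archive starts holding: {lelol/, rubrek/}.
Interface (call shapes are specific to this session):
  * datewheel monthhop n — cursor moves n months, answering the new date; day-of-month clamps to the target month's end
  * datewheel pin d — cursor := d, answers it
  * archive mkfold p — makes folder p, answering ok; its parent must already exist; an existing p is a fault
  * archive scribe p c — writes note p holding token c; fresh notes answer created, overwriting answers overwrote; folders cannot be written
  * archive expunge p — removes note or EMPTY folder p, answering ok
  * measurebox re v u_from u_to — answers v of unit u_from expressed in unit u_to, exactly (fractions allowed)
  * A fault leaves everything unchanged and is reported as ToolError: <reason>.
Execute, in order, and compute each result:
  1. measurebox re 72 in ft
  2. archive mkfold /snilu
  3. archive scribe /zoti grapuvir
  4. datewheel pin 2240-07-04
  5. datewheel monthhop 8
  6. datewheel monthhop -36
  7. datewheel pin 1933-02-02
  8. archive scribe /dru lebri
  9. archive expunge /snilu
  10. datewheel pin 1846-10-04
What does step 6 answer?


>>> measurebox re v→72 u_from→in u_to→ft
:: 6
>>> archive mkfold p→/snilu
:: ok
>>> archive scribe p→/zoti c→grapuvir
:: created
>>> datewheel pin d→2240-07-04
:: 2240-07-04
>>> datewheel monthhop n→8
:: 2241-03-04
>>> datewheel monthhop n→-36
:: 2238-03-04
>>> datewheel pin d→1933-02-02
:: 1933-02-02
>>> archive scribe p→/dru c→lebri
:: created
>>> archive expunge p→/snilu
:: ok
>>> datewheel pin d→1846-10-04
:: 1846-10-04

Answer: 2238-03-04


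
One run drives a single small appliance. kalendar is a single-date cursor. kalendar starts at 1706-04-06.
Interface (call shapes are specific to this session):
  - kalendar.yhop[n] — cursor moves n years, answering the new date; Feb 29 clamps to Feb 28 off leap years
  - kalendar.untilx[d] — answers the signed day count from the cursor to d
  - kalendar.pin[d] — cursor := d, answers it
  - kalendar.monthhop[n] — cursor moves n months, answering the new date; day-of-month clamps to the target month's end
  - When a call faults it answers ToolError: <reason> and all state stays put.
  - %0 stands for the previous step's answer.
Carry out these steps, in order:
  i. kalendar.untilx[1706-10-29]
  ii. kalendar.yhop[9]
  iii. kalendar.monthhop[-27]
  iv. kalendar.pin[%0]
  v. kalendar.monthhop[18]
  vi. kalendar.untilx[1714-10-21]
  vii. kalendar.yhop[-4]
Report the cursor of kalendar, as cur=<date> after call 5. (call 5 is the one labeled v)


Answer: cur=1714-07-06

Derivation:
CALL untilx[d: 1706-10-29]
RET  206
CALL yhop[n: 9]
RET  1715-04-06
CALL monthhop[n: -27]
RET  1713-01-06
CALL pin[d: %0]
RET  1713-01-06
CALL monthhop[n: 18]
RET  1714-07-06
CALL untilx[d: 1714-10-21]
RET  107
CALL yhop[n: -4]
RET  1710-07-06


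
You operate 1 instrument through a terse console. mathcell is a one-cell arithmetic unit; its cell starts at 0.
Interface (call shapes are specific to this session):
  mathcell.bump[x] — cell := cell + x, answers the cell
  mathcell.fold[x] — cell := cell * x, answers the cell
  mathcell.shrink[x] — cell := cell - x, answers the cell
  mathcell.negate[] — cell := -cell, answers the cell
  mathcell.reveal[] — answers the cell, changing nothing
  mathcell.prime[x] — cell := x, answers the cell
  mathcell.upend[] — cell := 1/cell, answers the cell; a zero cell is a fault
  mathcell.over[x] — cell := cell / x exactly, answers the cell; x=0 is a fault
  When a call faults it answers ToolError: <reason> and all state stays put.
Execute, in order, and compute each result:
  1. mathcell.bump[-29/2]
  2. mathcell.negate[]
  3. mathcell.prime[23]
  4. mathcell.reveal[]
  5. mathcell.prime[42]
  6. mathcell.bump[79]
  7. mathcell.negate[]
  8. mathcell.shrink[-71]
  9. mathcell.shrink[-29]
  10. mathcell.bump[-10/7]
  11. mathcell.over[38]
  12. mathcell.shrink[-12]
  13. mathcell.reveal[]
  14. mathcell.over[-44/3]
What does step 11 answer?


Answer: -157/266

Derivation:
I try mathcell.bump passing x=-29/2, → -29/2.
I try mathcell.negate(), which returns 29/2.
Invoking mathcell.prime passing x=23, and see 23.
Calling mathcell.reveal(), and see 23.
I invoke mathcell.prime passing x=42, yielding 42.
Using mathcell.bump passing x=79, → 121.
Now I run mathcell.negate(), and get -121.
I use mathcell.shrink passing x=-71, — result: -50.
I run mathcell.shrink passing x=-29, and get -21.
Calling mathcell.bump passing x=-10/7, which returns -157/7.
I invoke mathcell.over passing x=38, — result: -157/266.
I invoke mathcell.shrink passing x=-12, and observe 3035/266.
Then mathcell.reveal(), giving 3035/266.
I try mathcell.over passing x=-44/3, and get -9105/11704.


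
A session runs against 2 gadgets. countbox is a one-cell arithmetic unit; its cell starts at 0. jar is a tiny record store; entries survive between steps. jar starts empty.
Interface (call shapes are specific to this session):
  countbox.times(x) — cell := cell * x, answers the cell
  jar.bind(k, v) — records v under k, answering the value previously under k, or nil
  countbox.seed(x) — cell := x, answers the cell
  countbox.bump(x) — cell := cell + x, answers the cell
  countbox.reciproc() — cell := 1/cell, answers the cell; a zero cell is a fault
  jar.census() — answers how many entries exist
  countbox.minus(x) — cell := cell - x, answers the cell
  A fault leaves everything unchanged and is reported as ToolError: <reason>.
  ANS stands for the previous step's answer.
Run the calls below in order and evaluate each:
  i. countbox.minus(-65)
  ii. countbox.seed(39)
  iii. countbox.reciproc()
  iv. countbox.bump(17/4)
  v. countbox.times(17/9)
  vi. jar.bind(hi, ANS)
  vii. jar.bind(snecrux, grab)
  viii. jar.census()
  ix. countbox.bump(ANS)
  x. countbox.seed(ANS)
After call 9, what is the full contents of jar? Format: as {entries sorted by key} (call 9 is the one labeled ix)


Invoking countbox.minus with x='-65', → 65.
I invoke countbox.seed with x='39', and get 39.
I use countbox.reciproc(), and get 1/39.
Using countbox.bump with x='17/4', giving 667/156.
I try countbox.times with x='17/9', and observe 11339/1404.
Invoking jar.bind with k='hi', v='ANS', and get nil.
Calling jar.bind with k='snecrux', v='grab', yielding nil.
Using jar.census(), and see 2.
I call countbox.bump with x='ANS', giving 14147/1404.
Invoking countbox.seed with x='ANS', and observe 14147/1404.

Answer: {hi=11339/1404, snecrux=grab}


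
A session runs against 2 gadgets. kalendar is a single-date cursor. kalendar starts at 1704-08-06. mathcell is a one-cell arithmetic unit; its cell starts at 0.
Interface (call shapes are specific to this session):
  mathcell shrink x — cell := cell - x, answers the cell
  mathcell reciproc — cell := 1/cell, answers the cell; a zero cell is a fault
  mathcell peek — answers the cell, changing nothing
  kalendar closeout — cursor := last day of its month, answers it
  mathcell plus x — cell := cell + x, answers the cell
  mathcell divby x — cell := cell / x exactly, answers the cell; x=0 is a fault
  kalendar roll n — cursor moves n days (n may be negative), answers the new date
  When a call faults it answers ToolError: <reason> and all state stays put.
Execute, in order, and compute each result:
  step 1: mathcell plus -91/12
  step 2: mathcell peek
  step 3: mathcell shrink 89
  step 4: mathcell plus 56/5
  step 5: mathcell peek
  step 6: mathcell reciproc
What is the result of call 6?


Answer: -60/5123

Derivation:
>> mathcell plus(x=-91/12)
<< -91/12
>> mathcell peek()
<< -91/12
>> mathcell shrink(x=89)
<< -1159/12
>> mathcell plus(x=56/5)
<< -5123/60
>> mathcell peek()
<< -5123/60
>> mathcell reciproc()
<< -60/5123


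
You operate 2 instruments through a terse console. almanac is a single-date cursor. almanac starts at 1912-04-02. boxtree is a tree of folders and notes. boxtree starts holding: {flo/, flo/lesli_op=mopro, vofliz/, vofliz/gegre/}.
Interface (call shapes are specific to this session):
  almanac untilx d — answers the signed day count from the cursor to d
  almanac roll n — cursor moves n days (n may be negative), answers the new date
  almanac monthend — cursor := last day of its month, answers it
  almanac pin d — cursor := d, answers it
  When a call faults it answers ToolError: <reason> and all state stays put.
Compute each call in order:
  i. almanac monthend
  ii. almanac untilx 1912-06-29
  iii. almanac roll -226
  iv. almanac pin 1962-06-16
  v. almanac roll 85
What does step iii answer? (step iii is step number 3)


Answer: 1911-09-17

Derivation:
~$ almanac monthend
[out] 1912-04-30
~$ almanac untilx d='1912-06-29'
[out] 60
~$ almanac roll n='-226'
[out] 1911-09-17
~$ almanac pin d='1962-06-16'
[out] 1962-06-16
~$ almanac roll n='85'
[out] 1962-09-09


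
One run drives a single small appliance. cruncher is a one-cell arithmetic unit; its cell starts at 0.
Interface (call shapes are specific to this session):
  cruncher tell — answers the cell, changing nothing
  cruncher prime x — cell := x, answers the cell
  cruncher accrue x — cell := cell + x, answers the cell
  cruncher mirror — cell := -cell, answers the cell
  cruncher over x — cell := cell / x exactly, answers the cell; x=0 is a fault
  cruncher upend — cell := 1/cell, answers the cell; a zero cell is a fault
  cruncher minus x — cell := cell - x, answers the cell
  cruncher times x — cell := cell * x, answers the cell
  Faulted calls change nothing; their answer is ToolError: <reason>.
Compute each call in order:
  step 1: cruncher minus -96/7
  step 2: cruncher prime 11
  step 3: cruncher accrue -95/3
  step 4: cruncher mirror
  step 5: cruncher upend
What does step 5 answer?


Act: cruncher minus[x: -96/7]
Obs: 96/7
Act: cruncher prime[x: 11]
Obs: 11
Act: cruncher accrue[x: -95/3]
Obs: -62/3
Act: cruncher mirror[]
Obs: 62/3
Act: cruncher upend[]
Obs: 3/62

Answer: 3/62


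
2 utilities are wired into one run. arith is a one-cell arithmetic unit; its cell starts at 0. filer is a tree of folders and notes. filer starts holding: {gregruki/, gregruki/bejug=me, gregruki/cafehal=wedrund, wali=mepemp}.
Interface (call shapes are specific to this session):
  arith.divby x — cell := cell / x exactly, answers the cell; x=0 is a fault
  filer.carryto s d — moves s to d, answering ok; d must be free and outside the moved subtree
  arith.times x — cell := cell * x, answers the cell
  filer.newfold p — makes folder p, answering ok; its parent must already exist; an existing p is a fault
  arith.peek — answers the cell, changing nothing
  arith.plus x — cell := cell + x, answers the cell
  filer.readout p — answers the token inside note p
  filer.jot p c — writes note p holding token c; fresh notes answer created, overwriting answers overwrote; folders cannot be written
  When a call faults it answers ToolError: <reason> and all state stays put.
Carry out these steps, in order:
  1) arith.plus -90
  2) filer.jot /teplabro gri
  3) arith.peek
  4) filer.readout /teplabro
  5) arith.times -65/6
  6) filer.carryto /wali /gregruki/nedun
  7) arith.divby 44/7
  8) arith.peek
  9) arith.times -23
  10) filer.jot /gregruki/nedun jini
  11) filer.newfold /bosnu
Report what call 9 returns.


Step: plus[x: -90]
Result: -90
Step: jot[p: /teplabro; c: gri]
Result: created
Step: peek[]
Result: -90
Step: readout[p: /teplabro]
Result: gri
Step: times[x: -65/6]
Result: 975
Step: carryto[s: /wali; d: /gregruki/nedun]
Result: ok
Step: divby[x: 44/7]
Result: 6825/44
Step: peek[]
Result: 6825/44
Step: times[x: -23]
Result: -156975/44
Step: jot[p: /gregruki/nedun; c: jini]
Result: overwrote
Step: newfold[p: /bosnu]
Result: ok

Answer: -156975/44


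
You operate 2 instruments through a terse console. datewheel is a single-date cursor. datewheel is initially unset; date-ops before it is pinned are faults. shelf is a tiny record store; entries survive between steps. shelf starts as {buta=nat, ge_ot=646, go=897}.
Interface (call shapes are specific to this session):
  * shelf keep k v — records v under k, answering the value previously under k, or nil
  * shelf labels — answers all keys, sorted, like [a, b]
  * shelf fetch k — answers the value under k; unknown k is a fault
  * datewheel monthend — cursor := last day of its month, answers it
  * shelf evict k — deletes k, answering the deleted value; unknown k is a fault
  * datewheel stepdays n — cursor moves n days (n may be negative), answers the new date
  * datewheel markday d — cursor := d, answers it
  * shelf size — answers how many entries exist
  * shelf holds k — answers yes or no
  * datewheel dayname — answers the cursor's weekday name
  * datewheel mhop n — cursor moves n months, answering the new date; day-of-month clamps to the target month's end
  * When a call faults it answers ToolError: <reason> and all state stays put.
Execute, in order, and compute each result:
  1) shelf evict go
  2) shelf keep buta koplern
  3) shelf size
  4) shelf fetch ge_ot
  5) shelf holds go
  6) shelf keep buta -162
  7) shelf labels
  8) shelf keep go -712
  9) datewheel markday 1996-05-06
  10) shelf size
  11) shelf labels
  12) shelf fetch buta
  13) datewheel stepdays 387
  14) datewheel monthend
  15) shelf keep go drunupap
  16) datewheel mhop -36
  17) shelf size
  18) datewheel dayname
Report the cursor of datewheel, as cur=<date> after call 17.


Answer: cur=1994-05-31

Derivation:
→ shelf evict(go)
← 897
→ shelf keep(buta, koplern)
← nat
→ shelf size()
← 2
→ shelf fetch(ge_ot)
← 646
→ shelf holds(go)
← no
→ shelf keep(buta, -162)
← koplern
→ shelf labels()
← [buta, ge_ot]
→ shelf keep(go, -712)
← nil
→ datewheel markday(1996-05-06)
← 1996-05-06
→ shelf size()
← 3
→ shelf labels()
← [buta, ge_ot, go]
→ shelf fetch(buta)
← -162
→ datewheel stepdays(387)
← 1997-05-28
→ datewheel monthend()
← 1997-05-31
→ shelf keep(go, drunupap)
← -712
→ datewheel mhop(-36)
← 1994-05-31
→ shelf size()
← 3
→ datewheel dayname()
← Tuesday


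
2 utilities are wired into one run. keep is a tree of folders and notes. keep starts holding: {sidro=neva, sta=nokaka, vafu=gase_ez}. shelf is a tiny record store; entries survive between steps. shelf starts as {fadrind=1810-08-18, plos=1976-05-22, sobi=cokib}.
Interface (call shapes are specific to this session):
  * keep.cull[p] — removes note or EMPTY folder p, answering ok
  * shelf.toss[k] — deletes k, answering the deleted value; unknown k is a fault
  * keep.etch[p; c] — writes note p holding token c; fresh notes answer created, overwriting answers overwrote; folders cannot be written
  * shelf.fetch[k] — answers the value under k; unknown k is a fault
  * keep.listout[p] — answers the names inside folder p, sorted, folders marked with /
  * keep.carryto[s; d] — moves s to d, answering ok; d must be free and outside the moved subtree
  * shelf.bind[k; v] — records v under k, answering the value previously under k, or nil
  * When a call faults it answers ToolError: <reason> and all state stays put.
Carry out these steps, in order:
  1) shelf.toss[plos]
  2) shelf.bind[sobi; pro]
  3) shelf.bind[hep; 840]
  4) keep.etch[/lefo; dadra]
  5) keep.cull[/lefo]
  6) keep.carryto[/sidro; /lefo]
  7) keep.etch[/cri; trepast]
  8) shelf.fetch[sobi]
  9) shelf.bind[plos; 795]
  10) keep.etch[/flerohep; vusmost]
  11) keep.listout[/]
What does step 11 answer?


Step: toss[k=plos]
Result: 1976-05-22
Step: bind[k=sobi; v=pro]
Result: cokib
Step: bind[k=hep; v=840]
Result: nil
Step: etch[p=/lefo; c=dadra]
Result: created
Step: cull[p=/lefo]
Result: ok
Step: carryto[s=/sidro; d=/lefo]
Result: ok
Step: etch[p=/cri; c=trepast]
Result: created
Step: fetch[k=sobi]
Result: pro
Step: bind[k=plos; v=795]
Result: nil
Step: etch[p=/flerohep; c=vusmost]
Result: created
Step: listout[p=/]
Result: [cri, flerohep, lefo, sta, vafu]

Answer: [cri, flerohep, lefo, sta, vafu]


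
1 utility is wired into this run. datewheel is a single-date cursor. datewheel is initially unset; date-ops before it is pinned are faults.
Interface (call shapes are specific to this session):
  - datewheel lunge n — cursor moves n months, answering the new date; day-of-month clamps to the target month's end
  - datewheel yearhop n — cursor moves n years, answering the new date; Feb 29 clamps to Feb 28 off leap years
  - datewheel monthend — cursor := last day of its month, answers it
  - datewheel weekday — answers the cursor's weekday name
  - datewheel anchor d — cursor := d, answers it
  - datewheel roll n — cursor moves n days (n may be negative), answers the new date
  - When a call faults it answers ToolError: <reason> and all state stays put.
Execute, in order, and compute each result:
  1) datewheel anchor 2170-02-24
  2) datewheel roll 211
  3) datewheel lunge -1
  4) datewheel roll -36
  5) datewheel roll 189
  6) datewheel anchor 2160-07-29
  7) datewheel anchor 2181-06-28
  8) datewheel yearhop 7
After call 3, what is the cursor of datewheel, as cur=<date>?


Answer: cur=2170-08-23

Derivation:
;; datewheel anchor(d=2170-02-24) == 2170-02-24
;; datewheel roll(n=211) == 2170-09-23
;; datewheel lunge(n=-1) == 2170-08-23
;; datewheel roll(n=-36) == 2170-07-18
;; datewheel roll(n=189) == 2171-01-23
;; datewheel anchor(d=2160-07-29) == 2160-07-29
;; datewheel anchor(d=2181-06-28) == 2181-06-28
;; datewheel yearhop(n=7) == 2188-06-28


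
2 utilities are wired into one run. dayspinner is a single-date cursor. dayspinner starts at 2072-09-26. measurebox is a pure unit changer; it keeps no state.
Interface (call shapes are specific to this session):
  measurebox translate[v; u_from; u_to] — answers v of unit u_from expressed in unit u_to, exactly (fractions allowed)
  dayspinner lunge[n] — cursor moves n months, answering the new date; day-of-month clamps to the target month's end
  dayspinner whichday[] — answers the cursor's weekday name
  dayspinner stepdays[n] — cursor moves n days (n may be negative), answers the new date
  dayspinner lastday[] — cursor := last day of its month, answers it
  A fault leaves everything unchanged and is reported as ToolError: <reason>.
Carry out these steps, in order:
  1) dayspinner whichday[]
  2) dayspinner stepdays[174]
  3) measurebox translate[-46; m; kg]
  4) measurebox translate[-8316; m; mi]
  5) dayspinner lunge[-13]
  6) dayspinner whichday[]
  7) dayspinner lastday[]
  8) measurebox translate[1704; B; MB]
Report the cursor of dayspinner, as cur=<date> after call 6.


Answer: cur=2072-02-19

Derivation:
Calling dayspinner whichday, giving Monday.
Using dayspinner stepdays with n→174, → 2073-03-19.
I run measurebox translate with v→-46, u_from→m, u_to→kg, giving ToolError: incompatible units.
Calling measurebox translate with v→-8316, u_from→m, u_to→mi, → -2625/508.
I call dayspinner lunge with n→-13: 2072-02-19.
Then dayspinner whichday, which returns Friday.
I try dayspinner lastday(), and get 2072-02-29.
I try measurebox translate with v→1704, u_from→B, u_to→MB, and get 213/125000.
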